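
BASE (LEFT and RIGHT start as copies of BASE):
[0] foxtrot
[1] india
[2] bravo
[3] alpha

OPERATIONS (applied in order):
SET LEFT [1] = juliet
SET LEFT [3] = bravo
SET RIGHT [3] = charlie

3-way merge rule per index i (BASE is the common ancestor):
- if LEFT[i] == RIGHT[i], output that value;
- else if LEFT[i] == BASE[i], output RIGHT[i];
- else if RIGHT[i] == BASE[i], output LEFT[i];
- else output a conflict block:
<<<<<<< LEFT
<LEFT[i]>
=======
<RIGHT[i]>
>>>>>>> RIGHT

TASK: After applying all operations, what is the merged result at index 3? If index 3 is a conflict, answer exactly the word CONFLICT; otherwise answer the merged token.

Final LEFT:  [foxtrot, juliet, bravo, bravo]
Final RIGHT: [foxtrot, india, bravo, charlie]
i=0: L=foxtrot R=foxtrot -> agree -> foxtrot
i=1: L=juliet, R=india=BASE -> take LEFT -> juliet
i=2: L=bravo R=bravo -> agree -> bravo
i=3: BASE=alpha L=bravo R=charlie all differ -> CONFLICT
Index 3 -> CONFLICT

Answer: CONFLICT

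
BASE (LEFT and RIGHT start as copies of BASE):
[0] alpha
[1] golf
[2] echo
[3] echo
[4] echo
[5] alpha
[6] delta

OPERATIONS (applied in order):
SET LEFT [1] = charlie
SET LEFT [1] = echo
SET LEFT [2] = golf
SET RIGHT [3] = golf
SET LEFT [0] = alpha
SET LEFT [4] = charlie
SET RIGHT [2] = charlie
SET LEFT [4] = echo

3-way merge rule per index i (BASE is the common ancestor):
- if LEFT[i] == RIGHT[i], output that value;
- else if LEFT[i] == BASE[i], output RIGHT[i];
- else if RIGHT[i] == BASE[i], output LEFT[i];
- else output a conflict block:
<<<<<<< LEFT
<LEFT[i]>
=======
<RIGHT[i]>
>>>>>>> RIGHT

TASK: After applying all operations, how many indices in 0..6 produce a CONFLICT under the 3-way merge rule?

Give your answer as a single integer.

Answer: 1

Derivation:
Final LEFT:  [alpha, echo, golf, echo, echo, alpha, delta]
Final RIGHT: [alpha, golf, charlie, golf, echo, alpha, delta]
i=0: L=alpha R=alpha -> agree -> alpha
i=1: L=echo, R=golf=BASE -> take LEFT -> echo
i=2: BASE=echo L=golf R=charlie all differ -> CONFLICT
i=3: L=echo=BASE, R=golf -> take RIGHT -> golf
i=4: L=echo R=echo -> agree -> echo
i=5: L=alpha R=alpha -> agree -> alpha
i=6: L=delta R=delta -> agree -> delta
Conflict count: 1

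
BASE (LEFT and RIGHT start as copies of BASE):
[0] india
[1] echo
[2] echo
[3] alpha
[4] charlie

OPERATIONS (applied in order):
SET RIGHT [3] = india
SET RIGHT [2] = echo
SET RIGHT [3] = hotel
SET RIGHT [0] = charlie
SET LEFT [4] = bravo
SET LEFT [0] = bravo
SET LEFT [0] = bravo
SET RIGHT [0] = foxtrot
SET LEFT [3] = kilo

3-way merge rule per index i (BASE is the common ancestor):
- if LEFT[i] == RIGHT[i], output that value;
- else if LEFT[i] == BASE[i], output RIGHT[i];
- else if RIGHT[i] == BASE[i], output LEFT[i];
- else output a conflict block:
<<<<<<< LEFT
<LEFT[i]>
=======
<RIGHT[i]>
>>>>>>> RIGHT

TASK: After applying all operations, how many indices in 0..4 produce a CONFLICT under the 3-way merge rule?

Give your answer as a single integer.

Final LEFT:  [bravo, echo, echo, kilo, bravo]
Final RIGHT: [foxtrot, echo, echo, hotel, charlie]
i=0: BASE=india L=bravo R=foxtrot all differ -> CONFLICT
i=1: L=echo R=echo -> agree -> echo
i=2: L=echo R=echo -> agree -> echo
i=3: BASE=alpha L=kilo R=hotel all differ -> CONFLICT
i=4: L=bravo, R=charlie=BASE -> take LEFT -> bravo
Conflict count: 2

Answer: 2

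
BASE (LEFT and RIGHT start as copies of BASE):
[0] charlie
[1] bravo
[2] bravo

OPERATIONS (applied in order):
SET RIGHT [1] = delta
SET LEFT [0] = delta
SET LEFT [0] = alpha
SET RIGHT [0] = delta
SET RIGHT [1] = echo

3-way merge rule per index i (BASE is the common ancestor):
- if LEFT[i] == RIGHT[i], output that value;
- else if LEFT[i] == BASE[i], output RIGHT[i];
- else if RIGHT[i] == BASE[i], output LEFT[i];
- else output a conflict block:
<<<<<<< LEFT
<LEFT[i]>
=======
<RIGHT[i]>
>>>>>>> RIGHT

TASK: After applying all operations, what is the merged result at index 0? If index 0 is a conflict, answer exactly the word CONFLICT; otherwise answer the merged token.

Answer: CONFLICT

Derivation:
Final LEFT:  [alpha, bravo, bravo]
Final RIGHT: [delta, echo, bravo]
i=0: BASE=charlie L=alpha R=delta all differ -> CONFLICT
i=1: L=bravo=BASE, R=echo -> take RIGHT -> echo
i=2: L=bravo R=bravo -> agree -> bravo
Index 0 -> CONFLICT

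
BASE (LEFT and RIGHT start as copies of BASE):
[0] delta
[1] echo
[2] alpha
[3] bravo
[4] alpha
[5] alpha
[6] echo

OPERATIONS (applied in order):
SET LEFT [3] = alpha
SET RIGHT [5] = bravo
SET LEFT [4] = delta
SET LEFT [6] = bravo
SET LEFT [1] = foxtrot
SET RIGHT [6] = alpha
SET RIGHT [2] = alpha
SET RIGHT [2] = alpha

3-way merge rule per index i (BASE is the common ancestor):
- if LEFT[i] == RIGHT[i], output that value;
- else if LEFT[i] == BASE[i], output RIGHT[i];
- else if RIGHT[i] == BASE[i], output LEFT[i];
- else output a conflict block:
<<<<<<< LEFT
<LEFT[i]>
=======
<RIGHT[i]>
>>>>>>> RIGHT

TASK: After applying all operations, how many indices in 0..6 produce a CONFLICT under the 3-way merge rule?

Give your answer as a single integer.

Answer: 1

Derivation:
Final LEFT:  [delta, foxtrot, alpha, alpha, delta, alpha, bravo]
Final RIGHT: [delta, echo, alpha, bravo, alpha, bravo, alpha]
i=0: L=delta R=delta -> agree -> delta
i=1: L=foxtrot, R=echo=BASE -> take LEFT -> foxtrot
i=2: L=alpha R=alpha -> agree -> alpha
i=3: L=alpha, R=bravo=BASE -> take LEFT -> alpha
i=4: L=delta, R=alpha=BASE -> take LEFT -> delta
i=5: L=alpha=BASE, R=bravo -> take RIGHT -> bravo
i=6: BASE=echo L=bravo R=alpha all differ -> CONFLICT
Conflict count: 1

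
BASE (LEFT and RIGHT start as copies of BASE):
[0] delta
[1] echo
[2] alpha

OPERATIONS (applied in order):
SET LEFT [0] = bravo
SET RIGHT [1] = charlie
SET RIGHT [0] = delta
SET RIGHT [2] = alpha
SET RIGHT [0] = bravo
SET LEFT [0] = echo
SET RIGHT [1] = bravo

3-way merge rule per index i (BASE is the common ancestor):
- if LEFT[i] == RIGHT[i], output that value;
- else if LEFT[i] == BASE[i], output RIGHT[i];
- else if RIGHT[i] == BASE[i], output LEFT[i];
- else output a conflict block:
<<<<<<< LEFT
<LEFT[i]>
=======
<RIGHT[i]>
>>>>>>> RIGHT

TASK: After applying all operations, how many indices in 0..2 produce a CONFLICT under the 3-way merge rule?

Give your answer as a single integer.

Answer: 1

Derivation:
Final LEFT:  [echo, echo, alpha]
Final RIGHT: [bravo, bravo, alpha]
i=0: BASE=delta L=echo R=bravo all differ -> CONFLICT
i=1: L=echo=BASE, R=bravo -> take RIGHT -> bravo
i=2: L=alpha R=alpha -> agree -> alpha
Conflict count: 1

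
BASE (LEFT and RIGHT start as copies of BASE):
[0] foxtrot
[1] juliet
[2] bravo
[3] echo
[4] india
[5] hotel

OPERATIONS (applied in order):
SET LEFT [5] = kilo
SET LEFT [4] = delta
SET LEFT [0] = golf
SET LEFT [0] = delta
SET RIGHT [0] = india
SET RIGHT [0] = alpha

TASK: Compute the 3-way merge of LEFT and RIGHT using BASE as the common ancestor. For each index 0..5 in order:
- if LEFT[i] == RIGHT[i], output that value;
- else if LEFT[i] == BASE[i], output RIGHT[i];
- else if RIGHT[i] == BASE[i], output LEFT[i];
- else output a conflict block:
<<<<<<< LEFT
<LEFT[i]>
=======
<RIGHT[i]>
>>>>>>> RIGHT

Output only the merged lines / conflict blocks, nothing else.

Answer: <<<<<<< LEFT
delta
=======
alpha
>>>>>>> RIGHT
juliet
bravo
echo
delta
kilo

Derivation:
Final LEFT:  [delta, juliet, bravo, echo, delta, kilo]
Final RIGHT: [alpha, juliet, bravo, echo, india, hotel]
i=0: BASE=foxtrot L=delta R=alpha all differ -> CONFLICT
i=1: L=juliet R=juliet -> agree -> juliet
i=2: L=bravo R=bravo -> agree -> bravo
i=3: L=echo R=echo -> agree -> echo
i=4: L=delta, R=india=BASE -> take LEFT -> delta
i=5: L=kilo, R=hotel=BASE -> take LEFT -> kilo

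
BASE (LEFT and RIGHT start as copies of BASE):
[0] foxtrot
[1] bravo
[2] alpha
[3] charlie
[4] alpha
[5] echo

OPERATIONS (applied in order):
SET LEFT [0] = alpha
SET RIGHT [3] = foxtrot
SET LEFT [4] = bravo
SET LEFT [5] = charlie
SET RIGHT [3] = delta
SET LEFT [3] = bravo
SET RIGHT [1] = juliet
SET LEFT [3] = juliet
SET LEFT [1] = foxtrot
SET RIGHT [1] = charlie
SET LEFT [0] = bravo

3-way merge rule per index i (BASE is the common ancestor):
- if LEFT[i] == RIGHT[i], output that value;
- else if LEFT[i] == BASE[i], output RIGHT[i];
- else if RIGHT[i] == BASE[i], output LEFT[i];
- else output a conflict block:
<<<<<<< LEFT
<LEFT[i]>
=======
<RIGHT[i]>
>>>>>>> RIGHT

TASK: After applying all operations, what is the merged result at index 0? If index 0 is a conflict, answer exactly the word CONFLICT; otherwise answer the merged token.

Answer: bravo

Derivation:
Final LEFT:  [bravo, foxtrot, alpha, juliet, bravo, charlie]
Final RIGHT: [foxtrot, charlie, alpha, delta, alpha, echo]
i=0: L=bravo, R=foxtrot=BASE -> take LEFT -> bravo
i=1: BASE=bravo L=foxtrot R=charlie all differ -> CONFLICT
i=2: L=alpha R=alpha -> agree -> alpha
i=3: BASE=charlie L=juliet R=delta all differ -> CONFLICT
i=4: L=bravo, R=alpha=BASE -> take LEFT -> bravo
i=5: L=charlie, R=echo=BASE -> take LEFT -> charlie
Index 0 -> bravo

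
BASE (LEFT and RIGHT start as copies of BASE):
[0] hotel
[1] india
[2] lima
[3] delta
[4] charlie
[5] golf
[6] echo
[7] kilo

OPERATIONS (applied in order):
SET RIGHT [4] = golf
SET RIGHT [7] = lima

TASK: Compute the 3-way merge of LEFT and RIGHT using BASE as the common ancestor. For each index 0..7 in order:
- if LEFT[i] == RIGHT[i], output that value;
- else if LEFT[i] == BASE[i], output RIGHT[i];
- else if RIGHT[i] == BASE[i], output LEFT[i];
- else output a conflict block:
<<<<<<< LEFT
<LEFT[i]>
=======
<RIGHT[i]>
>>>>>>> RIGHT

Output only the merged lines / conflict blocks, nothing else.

Answer: hotel
india
lima
delta
golf
golf
echo
lima

Derivation:
Final LEFT:  [hotel, india, lima, delta, charlie, golf, echo, kilo]
Final RIGHT: [hotel, india, lima, delta, golf, golf, echo, lima]
i=0: L=hotel R=hotel -> agree -> hotel
i=1: L=india R=india -> agree -> india
i=2: L=lima R=lima -> agree -> lima
i=3: L=delta R=delta -> agree -> delta
i=4: L=charlie=BASE, R=golf -> take RIGHT -> golf
i=5: L=golf R=golf -> agree -> golf
i=6: L=echo R=echo -> agree -> echo
i=7: L=kilo=BASE, R=lima -> take RIGHT -> lima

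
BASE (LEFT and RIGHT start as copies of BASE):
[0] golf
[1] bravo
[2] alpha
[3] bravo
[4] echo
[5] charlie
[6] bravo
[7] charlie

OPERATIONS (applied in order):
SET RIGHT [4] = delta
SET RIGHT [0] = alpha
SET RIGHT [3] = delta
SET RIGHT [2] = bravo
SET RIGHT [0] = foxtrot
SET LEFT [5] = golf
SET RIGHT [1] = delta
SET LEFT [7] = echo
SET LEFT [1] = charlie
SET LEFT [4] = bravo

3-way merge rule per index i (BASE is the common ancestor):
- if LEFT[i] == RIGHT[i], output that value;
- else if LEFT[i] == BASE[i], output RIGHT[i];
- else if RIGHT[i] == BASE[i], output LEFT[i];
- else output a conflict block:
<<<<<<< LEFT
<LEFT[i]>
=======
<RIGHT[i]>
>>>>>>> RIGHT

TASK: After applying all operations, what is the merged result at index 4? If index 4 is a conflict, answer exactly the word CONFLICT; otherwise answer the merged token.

Answer: CONFLICT

Derivation:
Final LEFT:  [golf, charlie, alpha, bravo, bravo, golf, bravo, echo]
Final RIGHT: [foxtrot, delta, bravo, delta, delta, charlie, bravo, charlie]
i=0: L=golf=BASE, R=foxtrot -> take RIGHT -> foxtrot
i=1: BASE=bravo L=charlie R=delta all differ -> CONFLICT
i=2: L=alpha=BASE, R=bravo -> take RIGHT -> bravo
i=3: L=bravo=BASE, R=delta -> take RIGHT -> delta
i=4: BASE=echo L=bravo R=delta all differ -> CONFLICT
i=5: L=golf, R=charlie=BASE -> take LEFT -> golf
i=6: L=bravo R=bravo -> agree -> bravo
i=7: L=echo, R=charlie=BASE -> take LEFT -> echo
Index 4 -> CONFLICT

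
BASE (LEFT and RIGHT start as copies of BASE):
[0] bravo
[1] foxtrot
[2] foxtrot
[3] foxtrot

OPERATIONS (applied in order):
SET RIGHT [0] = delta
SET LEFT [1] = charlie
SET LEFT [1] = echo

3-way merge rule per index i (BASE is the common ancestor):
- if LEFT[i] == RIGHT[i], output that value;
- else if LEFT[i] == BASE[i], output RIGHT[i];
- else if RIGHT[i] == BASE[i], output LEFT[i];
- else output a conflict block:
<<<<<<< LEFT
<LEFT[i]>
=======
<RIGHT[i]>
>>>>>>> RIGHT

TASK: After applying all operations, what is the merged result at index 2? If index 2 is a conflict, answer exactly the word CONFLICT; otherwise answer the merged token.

Answer: foxtrot

Derivation:
Final LEFT:  [bravo, echo, foxtrot, foxtrot]
Final RIGHT: [delta, foxtrot, foxtrot, foxtrot]
i=0: L=bravo=BASE, R=delta -> take RIGHT -> delta
i=1: L=echo, R=foxtrot=BASE -> take LEFT -> echo
i=2: L=foxtrot R=foxtrot -> agree -> foxtrot
i=3: L=foxtrot R=foxtrot -> agree -> foxtrot
Index 2 -> foxtrot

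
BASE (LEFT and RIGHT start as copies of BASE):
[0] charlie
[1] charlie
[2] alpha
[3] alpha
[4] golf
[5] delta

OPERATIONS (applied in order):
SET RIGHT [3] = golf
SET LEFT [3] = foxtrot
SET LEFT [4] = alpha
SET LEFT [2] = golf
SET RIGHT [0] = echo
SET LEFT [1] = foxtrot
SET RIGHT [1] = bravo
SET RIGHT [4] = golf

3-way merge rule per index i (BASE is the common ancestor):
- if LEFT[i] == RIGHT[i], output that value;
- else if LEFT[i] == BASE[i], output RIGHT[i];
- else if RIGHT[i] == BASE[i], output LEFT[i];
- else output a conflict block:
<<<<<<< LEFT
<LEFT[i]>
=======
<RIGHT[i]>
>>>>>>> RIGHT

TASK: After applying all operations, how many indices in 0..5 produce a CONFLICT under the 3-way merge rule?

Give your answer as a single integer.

Final LEFT:  [charlie, foxtrot, golf, foxtrot, alpha, delta]
Final RIGHT: [echo, bravo, alpha, golf, golf, delta]
i=0: L=charlie=BASE, R=echo -> take RIGHT -> echo
i=1: BASE=charlie L=foxtrot R=bravo all differ -> CONFLICT
i=2: L=golf, R=alpha=BASE -> take LEFT -> golf
i=3: BASE=alpha L=foxtrot R=golf all differ -> CONFLICT
i=4: L=alpha, R=golf=BASE -> take LEFT -> alpha
i=5: L=delta R=delta -> agree -> delta
Conflict count: 2

Answer: 2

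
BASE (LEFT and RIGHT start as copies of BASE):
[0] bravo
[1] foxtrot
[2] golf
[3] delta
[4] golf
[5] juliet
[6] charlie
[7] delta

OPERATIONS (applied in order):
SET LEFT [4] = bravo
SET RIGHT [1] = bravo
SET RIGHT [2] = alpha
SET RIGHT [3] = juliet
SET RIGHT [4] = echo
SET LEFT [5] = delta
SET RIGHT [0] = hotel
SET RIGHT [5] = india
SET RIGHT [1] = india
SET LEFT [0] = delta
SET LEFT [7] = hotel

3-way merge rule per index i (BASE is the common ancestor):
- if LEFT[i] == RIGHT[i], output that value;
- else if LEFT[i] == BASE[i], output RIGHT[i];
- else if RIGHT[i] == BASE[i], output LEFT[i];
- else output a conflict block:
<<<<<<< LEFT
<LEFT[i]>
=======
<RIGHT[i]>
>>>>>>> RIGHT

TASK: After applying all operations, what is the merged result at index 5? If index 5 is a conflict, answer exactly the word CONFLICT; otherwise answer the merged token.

Final LEFT:  [delta, foxtrot, golf, delta, bravo, delta, charlie, hotel]
Final RIGHT: [hotel, india, alpha, juliet, echo, india, charlie, delta]
i=0: BASE=bravo L=delta R=hotel all differ -> CONFLICT
i=1: L=foxtrot=BASE, R=india -> take RIGHT -> india
i=2: L=golf=BASE, R=alpha -> take RIGHT -> alpha
i=3: L=delta=BASE, R=juliet -> take RIGHT -> juliet
i=4: BASE=golf L=bravo R=echo all differ -> CONFLICT
i=5: BASE=juliet L=delta R=india all differ -> CONFLICT
i=6: L=charlie R=charlie -> agree -> charlie
i=7: L=hotel, R=delta=BASE -> take LEFT -> hotel
Index 5 -> CONFLICT

Answer: CONFLICT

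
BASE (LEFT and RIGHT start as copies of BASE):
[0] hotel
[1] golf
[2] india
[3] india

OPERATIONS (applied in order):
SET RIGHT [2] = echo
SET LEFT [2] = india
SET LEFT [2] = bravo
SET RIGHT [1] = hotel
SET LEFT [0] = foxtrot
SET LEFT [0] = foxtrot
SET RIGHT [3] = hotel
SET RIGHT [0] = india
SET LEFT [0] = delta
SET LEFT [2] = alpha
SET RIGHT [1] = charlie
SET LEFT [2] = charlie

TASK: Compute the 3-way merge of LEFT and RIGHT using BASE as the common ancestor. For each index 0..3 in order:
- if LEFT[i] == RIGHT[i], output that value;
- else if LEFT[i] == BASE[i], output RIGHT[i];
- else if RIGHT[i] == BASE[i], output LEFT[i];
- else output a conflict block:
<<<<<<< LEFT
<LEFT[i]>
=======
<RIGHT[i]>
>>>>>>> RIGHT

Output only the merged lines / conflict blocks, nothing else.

Final LEFT:  [delta, golf, charlie, india]
Final RIGHT: [india, charlie, echo, hotel]
i=0: BASE=hotel L=delta R=india all differ -> CONFLICT
i=1: L=golf=BASE, R=charlie -> take RIGHT -> charlie
i=2: BASE=india L=charlie R=echo all differ -> CONFLICT
i=3: L=india=BASE, R=hotel -> take RIGHT -> hotel

Answer: <<<<<<< LEFT
delta
=======
india
>>>>>>> RIGHT
charlie
<<<<<<< LEFT
charlie
=======
echo
>>>>>>> RIGHT
hotel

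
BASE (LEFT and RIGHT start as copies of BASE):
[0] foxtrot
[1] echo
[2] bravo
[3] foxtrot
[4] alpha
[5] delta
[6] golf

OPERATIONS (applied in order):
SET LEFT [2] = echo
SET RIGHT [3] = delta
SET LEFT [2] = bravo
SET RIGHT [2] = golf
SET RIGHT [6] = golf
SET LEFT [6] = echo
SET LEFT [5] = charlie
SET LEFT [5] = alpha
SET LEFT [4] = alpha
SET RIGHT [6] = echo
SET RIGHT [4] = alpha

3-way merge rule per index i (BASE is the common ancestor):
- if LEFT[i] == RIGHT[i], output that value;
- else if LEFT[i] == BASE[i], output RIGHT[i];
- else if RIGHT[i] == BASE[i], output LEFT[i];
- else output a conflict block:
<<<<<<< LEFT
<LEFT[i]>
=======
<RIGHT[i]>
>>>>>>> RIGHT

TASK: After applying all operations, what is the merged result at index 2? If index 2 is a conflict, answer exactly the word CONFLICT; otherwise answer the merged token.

Final LEFT:  [foxtrot, echo, bravo, foxtrot, alpha, alpha, echo]
Final RIGHT: [foxtrot, echo, golf, delta, alpha, delta, echo]
i=0: L=foxtrot R=foxtrot -> agree -> foxtrot
i=1: L=echo R=echo -> agree -> echo
i=2: L=bravo=BASE, R=golf -> take RIGHT -> golf
i=3: L=foxtrot=BASE, R=delta -> take RIGHT -> delta
i=4: L=alpha R=alpha -> agree -> alpha
i=5: L=alpha, R=delta=BASE -> take LEFT -> alpha
i=6: L=echo R=echo -> agree -> echo
Index 2 -> golf

Answer: golf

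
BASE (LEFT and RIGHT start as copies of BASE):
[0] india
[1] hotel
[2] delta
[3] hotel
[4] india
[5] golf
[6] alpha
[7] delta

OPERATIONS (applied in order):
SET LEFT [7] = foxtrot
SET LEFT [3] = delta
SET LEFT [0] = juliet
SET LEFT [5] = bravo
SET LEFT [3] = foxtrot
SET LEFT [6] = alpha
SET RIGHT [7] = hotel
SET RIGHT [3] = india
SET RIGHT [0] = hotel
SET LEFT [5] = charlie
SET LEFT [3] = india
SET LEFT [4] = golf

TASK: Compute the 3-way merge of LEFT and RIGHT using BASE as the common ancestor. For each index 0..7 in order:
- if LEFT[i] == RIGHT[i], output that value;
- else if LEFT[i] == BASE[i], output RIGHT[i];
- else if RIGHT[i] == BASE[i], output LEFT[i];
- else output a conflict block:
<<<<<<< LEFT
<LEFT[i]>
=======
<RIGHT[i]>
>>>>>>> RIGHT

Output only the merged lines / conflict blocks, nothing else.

Answer: <<<<<<< LEFT
juliet
=======
hotel
>>>>>>> RIGHT
hotel
delta
india
golf
charlie
alpha
<<<<<<< LEFT
foxtrot
=======
hotel
>>>>>>> RIGHT

Derivation:
Final LEFT:  [juliet, hotel, delta, india, golf, charlie, alpha, foxtrot]
Final RIGHT: [hotel, hotel, delta, india, india, golf, alpha, hotel]
i=0: BASE=india L=juliet R=hotel all differ -> CONFLICT
i=1: L=hotel R=hotel -> agree -> hotel
i=2: L=delta R=delta -> agree -> delta
i=3: L=india R=india -> agree -> india
i=4: L=golf, R=india=BASE -> take LEFT -> golf
i=5: L=charlie, R=golf=BASE -> take LEFT -> charlie
i=6: L=alpha R=alpha -> agree -> alpha
i=7: BASE=delta L=foxtrot R=hotel all differ -> CONFLICT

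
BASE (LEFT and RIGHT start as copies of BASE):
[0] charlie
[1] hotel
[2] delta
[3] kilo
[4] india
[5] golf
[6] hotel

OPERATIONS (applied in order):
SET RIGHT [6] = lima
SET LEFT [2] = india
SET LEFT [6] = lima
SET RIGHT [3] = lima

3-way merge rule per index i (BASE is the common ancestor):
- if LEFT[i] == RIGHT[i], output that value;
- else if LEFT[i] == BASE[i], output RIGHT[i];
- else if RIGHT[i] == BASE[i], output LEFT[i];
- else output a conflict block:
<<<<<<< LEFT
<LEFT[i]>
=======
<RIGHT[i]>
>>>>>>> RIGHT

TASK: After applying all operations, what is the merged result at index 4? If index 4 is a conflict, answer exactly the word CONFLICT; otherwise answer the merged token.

Final LEFT:  [charlie, hotel, india, kilo, india, golf, lima]
Final RIGHT: [charlie, hotel, delta, lima, india, golf, lima]
i=0: L=charlie R=charlie -> agree -> charlie
i=1: L=hotel R=hotel -> agree -> hotel
i=2: L=india, R=delta=BASE -> take LEFT -> india
i=3: L=kilo=BASE, R=lima -> take RIGHT -> lima
i=4: L=india R=india -> agree -> india
i=5: L=golf R=golf -> agree -> golf
i=6: L=lima R=lima -> agree -> lima
Index 4 -> india

Answer: india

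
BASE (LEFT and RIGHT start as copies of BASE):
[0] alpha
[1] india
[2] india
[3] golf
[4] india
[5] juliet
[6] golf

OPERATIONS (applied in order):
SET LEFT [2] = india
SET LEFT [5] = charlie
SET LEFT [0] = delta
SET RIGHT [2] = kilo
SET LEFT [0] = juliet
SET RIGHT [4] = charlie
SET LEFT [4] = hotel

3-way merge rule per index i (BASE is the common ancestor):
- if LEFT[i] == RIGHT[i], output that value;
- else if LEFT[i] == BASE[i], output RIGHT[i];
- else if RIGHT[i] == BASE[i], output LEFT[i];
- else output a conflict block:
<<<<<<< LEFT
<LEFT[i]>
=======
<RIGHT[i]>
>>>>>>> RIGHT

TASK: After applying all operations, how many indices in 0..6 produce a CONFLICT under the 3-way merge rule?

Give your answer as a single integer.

Answer: 1

Derivation:
Final LEFT:  [juliet, india, india, golf, hotel, charlie, golf]
Final RIGHT: [alpha, india, kilo, golf, charlie, juliet, golf]
i=0: L=juliet, R=alpha=BASE -> take LEFT -> juliet
i=1: L=india R=india -> agree -> india
i=2: L=india=BASE, R=kilo -> take RIGHT -> kilo
i=3: L=golf R=golf -> agree -> golf
i=4: BASE=india L=hotel R=charlie all differ -> CONFLICT
i=5: L=charlie, R=juliet=BASE -> take LEFT -> charlie
i=6: L=golf R=golf -> agree -> golf
Conflict count: 1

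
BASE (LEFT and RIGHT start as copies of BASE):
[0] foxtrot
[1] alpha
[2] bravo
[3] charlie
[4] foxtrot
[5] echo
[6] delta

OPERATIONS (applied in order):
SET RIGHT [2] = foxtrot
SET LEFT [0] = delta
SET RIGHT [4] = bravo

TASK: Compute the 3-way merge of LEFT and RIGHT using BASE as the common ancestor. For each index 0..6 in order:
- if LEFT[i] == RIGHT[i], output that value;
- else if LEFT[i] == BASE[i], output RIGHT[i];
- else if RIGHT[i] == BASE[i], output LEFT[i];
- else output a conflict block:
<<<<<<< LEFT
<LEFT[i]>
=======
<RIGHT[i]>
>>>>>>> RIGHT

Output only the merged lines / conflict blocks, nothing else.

Final LEFT:  [delta, alpha, bravo, charlie, foxtrot, echo, delta]
Final RIGHT: [foxtrot, alpha, foxtrot, charlie, bravo, echo, delta]
i=0: L=delta, R=foxtrot=BASE -> take LEFT -> delta
i=1: L=alpha R=alpha -> agree -> alpha
i=2: L=bravo=BASE, R=foxtrot -> take RIGHT -> foxtrot
i=3: L=charlie R=charlie -> agree -> charlie
i=4: L=foxtrot=BASE, R=bravo -> take RIGHT -> bravo
i=5: L=echo R=echo -> agree -> echo
i=6: L=delta R=delta -> agree -> delta

Answer: delta
alpha
foxtrot
charlie
bravo
echo
delta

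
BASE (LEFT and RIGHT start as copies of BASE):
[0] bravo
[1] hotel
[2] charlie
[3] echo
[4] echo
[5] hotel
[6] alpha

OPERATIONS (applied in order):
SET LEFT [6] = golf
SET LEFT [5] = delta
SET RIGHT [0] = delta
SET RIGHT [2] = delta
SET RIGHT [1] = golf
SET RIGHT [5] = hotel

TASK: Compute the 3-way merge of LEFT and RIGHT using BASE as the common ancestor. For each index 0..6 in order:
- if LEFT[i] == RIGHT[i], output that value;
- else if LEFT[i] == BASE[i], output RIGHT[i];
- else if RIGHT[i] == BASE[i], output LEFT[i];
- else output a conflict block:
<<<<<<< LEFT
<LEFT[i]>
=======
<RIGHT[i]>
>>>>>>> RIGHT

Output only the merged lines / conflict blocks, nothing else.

Final LEFT:  [bravo, hotel, charlie, echo, echo, delta, golf]
Final RIGHT: [delta, golf, delta, echo, echo, hotel, alpha]
i=0: L=bravo=BASE, R=delta -> take RIGHT -> delta
i=1: L=hotel=BASE, R=golf -> take RIGHT -> golf
i=2: L=charlie=BASE, R=delta -> take RIGHT -> delta
i=3: L=echo R=echo -> agree -> echo
i=4: L=echo R=echo -> agree -> echo
i=5: L=delta, R=hotel=BASE -> take LEFT -> delta
i=6: L=golf, R=alpha=BASE -> take LEFT -> golf

Answer: delta
golf
delta
echo
echo
delta
golf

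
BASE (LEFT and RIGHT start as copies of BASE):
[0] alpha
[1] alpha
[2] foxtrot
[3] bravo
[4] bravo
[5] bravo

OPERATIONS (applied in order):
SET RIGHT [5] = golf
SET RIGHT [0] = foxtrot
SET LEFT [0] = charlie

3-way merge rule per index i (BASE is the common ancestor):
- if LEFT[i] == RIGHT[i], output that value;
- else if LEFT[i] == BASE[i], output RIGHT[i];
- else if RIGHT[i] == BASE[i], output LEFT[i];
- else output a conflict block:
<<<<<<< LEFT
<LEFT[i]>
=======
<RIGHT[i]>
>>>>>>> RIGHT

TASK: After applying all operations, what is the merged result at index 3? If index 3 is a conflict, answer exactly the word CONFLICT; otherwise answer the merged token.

Final LEFT:  [charlie, alpha, foxtrot, bravo, bravo, bravo]
Final RIGHT: [foxtrot, alpha, foxtrot, bravo, bravo, golf]
i=0: BASE=alpha L=charlie R=foxtrot all differ -> CONFLICT
i=1: L=alpha R=alpha -> agree -> alpha
i=2: L=foxtrot R=foxtrot -> agree -> foxtrot
i=3: L=bravo R=bravo -> agree -> bravo
i=4: L=bravo R=bravo -> agree -> bravo
i=5: L=bravo=BASE, R=golf -> take RIGHT -> golf
Index 3 -> bravo

Answer: bravo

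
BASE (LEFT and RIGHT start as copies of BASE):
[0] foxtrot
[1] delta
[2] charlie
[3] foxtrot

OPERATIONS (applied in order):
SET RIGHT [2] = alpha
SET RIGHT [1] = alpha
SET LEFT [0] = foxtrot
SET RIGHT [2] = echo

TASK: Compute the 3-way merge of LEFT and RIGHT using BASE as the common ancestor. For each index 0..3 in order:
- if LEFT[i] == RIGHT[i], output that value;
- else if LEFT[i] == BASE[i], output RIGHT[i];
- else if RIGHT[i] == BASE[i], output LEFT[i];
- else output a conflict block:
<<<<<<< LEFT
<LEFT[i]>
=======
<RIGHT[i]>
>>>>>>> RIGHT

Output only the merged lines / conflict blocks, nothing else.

Answer: foxtrot
alpha
echo
foxtrot

Derivation:
Final LEFT:  [foxtrot, delta, charlie, foxtrot]
Final RIGHT: [foxtrot, alpha, echo, foxtrot]
i=0: L=foxtrot R=foxtrot -> agree -> foxtrot
i=1: L=delta=BASE, R=alpha -> take RIGHT -> alpha
i=2: L=charlie=BASE, R=echo -> take RIGHT -> echo
i=3: L=foxtrot R=foxtrot -> agree -> foxtrot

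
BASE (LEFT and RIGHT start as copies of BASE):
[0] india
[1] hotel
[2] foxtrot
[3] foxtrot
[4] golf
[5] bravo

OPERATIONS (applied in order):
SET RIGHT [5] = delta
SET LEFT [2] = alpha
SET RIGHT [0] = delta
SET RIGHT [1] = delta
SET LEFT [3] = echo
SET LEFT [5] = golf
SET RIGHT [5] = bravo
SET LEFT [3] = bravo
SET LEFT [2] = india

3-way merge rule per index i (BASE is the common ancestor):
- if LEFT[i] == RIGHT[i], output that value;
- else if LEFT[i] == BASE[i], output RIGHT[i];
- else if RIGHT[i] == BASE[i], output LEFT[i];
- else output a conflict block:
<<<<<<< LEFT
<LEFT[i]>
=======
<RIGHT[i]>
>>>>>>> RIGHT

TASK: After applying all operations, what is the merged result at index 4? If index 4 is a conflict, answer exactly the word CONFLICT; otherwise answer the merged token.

Answer: golf

Derivation:
Final LEFT:  [india, hotel, india, bravo, golf, golf]
Final RIGHT: [delta, delta, foxtrot, foxtrot, golf, bravo]
i=0: L=india=BASE, R=delta -> take RIGHT -> delta
i=1: L=hotel=BASE, R=delta -> take RIGHT -> delta
i=2: L=india, R=foxtrot=BASE -> take LEFT -> india
i=3: L=bravo, R=foxtrot=BASE -> take LEFT -> bravo
i=4: L=golf R=golf -> agree -> golf
i=5: L=golf, R=bravo=BASE -> take LEFT -> golf
Index 4 -> golf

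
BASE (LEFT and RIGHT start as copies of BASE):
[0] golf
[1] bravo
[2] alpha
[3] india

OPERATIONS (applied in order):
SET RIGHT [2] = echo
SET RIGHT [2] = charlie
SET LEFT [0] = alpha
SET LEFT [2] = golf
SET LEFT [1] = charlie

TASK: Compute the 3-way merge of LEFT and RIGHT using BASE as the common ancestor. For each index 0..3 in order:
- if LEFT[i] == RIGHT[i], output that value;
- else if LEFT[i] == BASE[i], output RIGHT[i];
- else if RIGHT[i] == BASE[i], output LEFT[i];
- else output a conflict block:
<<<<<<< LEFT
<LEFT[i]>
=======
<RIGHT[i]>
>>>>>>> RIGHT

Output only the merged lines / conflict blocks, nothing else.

Final LEFT:  [alpha, charlie, golf, india]
Final RIGHT: [golf, bravo, charlie, india]
i=0: L=alpha, R=golf=BASE -> take LEFT -> alpha
i=1: L=charlie, R=bravo=BASE -> take LEFT -> charlie
i=2: BASE=alpha L=golf R=charlie all differ -> CONFLICT
i=3: L=india R=india -> agree -> india

Answer: alpha
charlie
<<<<<<< LEFT
golf
=======
charlie
>>>>>>> RIGHT
india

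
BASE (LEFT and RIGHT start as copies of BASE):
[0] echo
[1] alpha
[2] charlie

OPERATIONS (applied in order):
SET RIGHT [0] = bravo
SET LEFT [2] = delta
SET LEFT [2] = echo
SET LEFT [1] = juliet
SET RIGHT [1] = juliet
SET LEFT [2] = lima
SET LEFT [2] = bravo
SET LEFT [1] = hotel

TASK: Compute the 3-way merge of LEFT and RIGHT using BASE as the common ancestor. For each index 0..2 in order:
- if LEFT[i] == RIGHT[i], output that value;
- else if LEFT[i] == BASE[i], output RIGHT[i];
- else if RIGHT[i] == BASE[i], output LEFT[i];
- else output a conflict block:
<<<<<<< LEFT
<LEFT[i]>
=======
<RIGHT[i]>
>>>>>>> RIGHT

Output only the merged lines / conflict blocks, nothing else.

Answer: bravo
<<<<<<< LEFT
hotel
=======
juliet
>>>>>>> RIGHT
bravo

Derivation:
Final LEFT:  [echo, hotel, bravo]
Final RIGHT: [bravo, juliet, charlie]
i=0: L=echo=BASE, R=bravo -> take RIGHT -> bravo
i=1: BASE=alpha L=hotel R=juliet all differ -> CONFLICT
i=2: L=bravo, R=charlie=BASE -> take LEFT -> bravo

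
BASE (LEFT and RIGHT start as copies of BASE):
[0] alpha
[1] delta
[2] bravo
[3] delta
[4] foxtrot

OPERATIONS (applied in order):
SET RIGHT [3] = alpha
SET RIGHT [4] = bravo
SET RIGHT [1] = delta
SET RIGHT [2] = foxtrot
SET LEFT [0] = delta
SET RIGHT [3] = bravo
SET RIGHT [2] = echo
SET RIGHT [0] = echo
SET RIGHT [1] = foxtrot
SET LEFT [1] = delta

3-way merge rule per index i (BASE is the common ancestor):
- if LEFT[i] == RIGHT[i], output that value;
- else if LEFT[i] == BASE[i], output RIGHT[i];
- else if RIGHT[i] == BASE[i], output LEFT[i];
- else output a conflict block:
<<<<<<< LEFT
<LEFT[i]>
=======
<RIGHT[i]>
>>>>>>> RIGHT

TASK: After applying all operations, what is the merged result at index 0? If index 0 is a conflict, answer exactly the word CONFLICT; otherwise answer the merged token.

Final LEFT:  [delta, delta, bravo, delta, foxtrot]
Final RIGHT: [echo, foxtrot, echo, bravo, bravo]
i=0: BASE=alpha L=delta R=echo all differ -> CONFLICT
i=1: L=delta=BASE, R=foxtrot -> take RIGHT -> foxtrot
i=2: L=bravo=BASE, R=echo -> take RIGHT -> echo
i=3: L=delta=BASE, R=bravo -> take RIGHT -> bravo
i=4: L=foxtrot=BASE, R=bravo -> take RIGHT -> bravo
Index 0 -> CONFLICT

Answer: CONFLICT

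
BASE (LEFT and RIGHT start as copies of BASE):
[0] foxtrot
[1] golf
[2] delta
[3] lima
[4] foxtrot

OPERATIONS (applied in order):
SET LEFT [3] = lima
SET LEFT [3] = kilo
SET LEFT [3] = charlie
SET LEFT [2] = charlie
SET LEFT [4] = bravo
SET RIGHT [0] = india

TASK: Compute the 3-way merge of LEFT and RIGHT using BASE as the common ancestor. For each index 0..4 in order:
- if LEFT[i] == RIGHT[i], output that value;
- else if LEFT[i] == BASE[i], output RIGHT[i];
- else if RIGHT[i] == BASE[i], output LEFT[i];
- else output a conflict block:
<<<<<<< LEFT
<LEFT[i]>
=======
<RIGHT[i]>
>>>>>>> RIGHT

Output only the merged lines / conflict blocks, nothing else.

Final LEFT:  [foxtrot, golf, charlie, charlie, bravo]
Final RIGHT: [india, golf, delta, lima, foxtrot]
i=0: L=foxtrot=BASE, R=india -> take RIGHT -> india
i=1: L=golf R=golf -> agree -> golf
i=2: L=charlie, R=delta=BASE -> take LEFT -> charlie
i=3: L=charlie, R=lima=BASE -> take LEFT -> charlie
i=4: L=bravo, R=foxtrot=BASE -> take LEFT -> bravo

Answer: india
golf
charlie
charlie
bravo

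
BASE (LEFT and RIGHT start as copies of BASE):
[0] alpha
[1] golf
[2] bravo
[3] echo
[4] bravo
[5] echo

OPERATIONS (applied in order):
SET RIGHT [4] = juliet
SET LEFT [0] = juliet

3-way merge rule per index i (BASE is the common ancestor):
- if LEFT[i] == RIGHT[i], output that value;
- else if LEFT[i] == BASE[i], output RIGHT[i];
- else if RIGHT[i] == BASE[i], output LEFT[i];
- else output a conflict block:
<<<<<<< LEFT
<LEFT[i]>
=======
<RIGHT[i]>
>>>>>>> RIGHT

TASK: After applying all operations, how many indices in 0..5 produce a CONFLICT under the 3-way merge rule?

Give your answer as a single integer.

Final LEFT:  [juliet, golf, bravo, echo, bravo, echo]
Final RIGHT: [alpha, golf, bravo, echo, juliet, echo]
i=0: L=juliet, R=alpha=BASE -> take LEFT -> juliet
i=1: L=golf R=golf -> agree -> golf
i=2: L=bravo R=bravo -> agree -> bravo
i=3: L=echo R=echo -> agree -> echo
i=4: L=bravo=BASE, R=juliet -> take RIGHT -> juliet
i=5: L=echo R=echo -> agree -> echo
Conflict count: 0

Answer: 0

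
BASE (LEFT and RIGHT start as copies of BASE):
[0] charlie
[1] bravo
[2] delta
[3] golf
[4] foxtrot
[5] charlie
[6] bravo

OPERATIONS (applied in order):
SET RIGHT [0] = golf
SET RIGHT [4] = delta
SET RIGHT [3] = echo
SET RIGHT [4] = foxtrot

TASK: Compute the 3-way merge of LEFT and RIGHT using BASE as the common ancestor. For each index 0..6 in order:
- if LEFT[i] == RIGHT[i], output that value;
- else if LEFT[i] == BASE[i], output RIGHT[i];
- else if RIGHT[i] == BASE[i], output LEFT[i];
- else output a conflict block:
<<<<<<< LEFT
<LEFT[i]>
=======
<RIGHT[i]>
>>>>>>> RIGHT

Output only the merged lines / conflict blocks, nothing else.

Final LEFT:  [charlie, bravo, delta, golf, foxtrot, charlie, bravo]
Final RIGHT: [golf, bravo, delta, echo, foxtrot, charlie, bravo]
i=0: L=charlie=BASE, R=golf -> take RIGHT -> golf
i=1: L=bravo R=bravo -> agree -> bravo
i=2: L=delta R=delta -> agree -> delta
i=3: L=golf=BASE, R=echo -> take RIGHT -> echo
i=4: L=foxtrot R=foxtrot -> agree -> foxtrot
i=5: L=charlie R=charlie -> agree -> charlie
i=6: L=bravo R=bravo -> agree -> bravo

Answer: golf
bravo
delta
echo
foxtrot
charlie
bravo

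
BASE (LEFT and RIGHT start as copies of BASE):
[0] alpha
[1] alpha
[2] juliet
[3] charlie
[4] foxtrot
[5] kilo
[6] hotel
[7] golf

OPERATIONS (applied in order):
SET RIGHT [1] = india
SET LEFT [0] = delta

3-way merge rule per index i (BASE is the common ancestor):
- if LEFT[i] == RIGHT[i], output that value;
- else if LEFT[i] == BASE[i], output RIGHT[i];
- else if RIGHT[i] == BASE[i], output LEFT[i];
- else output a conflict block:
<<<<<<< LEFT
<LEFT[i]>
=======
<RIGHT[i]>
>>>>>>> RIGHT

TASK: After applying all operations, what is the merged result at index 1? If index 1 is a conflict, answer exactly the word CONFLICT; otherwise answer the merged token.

Answer: india

Derivation:
Final LEFT:  [delta, alpha, juliet, charlie, foxtrot, kilo, hotel, golf]
Final RIGHT: [alpha, india, juliet, charlie, foxtrot, kilo, hotel, golf]
i=0: L=delta, R=alpha=BASE -> take LEFT -> delta
i=1: L=alpha=BASE, R=india -> take RIGHT -> india
i=2: L=juliet R=juliet -> agree -> juliet
i=3: L=charlie R=charlie -> agree -> charlie
i=4: L=foxtrot R=foxtrot -> agree -> foxtrot
i=5: L=kilo R=kilo -> agree -> kilo
i=6: L=hotel R=hotel -> agree -> hotel
i=7: L=golf R=golf -> agree -> golf
Index 1 -> india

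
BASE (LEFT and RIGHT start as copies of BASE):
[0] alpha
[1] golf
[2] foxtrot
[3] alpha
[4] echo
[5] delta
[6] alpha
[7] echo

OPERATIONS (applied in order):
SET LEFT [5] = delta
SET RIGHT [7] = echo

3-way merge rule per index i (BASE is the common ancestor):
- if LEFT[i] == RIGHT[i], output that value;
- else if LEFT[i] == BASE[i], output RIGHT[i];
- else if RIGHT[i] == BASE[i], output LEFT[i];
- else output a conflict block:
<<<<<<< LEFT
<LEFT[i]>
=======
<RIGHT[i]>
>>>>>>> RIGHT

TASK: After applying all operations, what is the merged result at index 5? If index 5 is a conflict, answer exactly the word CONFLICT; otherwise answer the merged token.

Final LEFT:  [alpha, golf, foxtrot, alpha, echo, delta, alpha, echo]
Final RIGHT: [alpha, golf, foxtrot, alpha, echo, delta, alpha, echo]
i=0: L=alpha R=alpha -> agree -> alpha
i=1: L=golf R=golf -> agree -> golf
i=2: L=foxtrot R=foxtrot -> agree -> foxtrot
i=3: L=alpha R=alpha -> agree -> alpha
i=4: L=echo R=echo -> agree -> echo
i=5: L=delta R=delta -> agree -> delta
i=6: L=alpha R=alpha -> agree -> alpha
i=7: L=echo R=echo -> agree -> echo
Index 5 -> delta

Answer: delta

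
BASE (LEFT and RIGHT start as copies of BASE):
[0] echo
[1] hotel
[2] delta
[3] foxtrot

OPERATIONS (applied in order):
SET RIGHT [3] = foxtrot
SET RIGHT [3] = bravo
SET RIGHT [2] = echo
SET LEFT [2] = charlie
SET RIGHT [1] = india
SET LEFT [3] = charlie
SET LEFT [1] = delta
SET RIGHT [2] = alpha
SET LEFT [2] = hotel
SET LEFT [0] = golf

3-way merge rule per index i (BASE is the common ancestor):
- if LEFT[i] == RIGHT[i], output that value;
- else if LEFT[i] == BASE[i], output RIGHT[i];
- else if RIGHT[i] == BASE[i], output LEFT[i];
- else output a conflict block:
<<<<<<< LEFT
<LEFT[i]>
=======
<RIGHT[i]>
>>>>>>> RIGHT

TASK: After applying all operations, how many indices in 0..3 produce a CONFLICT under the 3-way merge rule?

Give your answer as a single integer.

Final LEFT:  [golf, delta, hotel, charlie]
Final RIGHT: [echo, india, alpha, bravo]
i=0: L=golf, R=echo=BASE -> take LEFT -> golf
i=1: BASE=hotel L=delta R=india all differ -> CONFLICT
i=2: BASE=delta L=hotel R=alpha all differ -> CONFLICT
i=3: BASE=foxtrot L=charlie R=bravo all differ -> CONFLICT
Conflict count: 3

Answer: 3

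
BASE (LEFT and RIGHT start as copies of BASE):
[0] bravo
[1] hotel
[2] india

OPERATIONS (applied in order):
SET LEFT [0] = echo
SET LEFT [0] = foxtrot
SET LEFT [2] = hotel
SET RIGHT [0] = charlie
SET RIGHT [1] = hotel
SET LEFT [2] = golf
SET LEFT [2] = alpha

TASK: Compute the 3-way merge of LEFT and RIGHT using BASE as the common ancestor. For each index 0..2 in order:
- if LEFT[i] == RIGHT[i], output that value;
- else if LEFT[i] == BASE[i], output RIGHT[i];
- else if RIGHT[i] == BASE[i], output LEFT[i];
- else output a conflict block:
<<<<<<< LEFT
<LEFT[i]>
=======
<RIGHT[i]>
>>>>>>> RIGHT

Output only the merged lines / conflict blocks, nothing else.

Final LEFT:  [foxtrot, hotel, alpha]
Final RIGHT: [charlie, hotel, india]
i=0: BASE=bravo L=foxtrot R=charlie all differ -> CONFLICT
i=1: L=hotel R=hotel -> agree -> hotel
i=2: L=alpha, R=india=BASE -> take LEFT -> alpha

Answer: <<<<<<< LEFT
foxtrot
=======
charlie
>>>>>>> RIGHT
hotel
alpha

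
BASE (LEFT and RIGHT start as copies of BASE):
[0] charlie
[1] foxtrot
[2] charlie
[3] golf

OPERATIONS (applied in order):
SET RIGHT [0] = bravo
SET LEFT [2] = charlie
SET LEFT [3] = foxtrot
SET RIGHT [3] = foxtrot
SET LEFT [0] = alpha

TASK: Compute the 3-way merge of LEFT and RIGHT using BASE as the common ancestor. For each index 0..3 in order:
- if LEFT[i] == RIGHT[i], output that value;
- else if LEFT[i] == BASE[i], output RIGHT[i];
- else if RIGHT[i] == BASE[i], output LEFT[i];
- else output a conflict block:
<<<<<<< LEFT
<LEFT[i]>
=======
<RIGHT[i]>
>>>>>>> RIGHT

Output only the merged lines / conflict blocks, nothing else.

Answer: <<<<<<< LEFT
alpha
=======
bravo
>>>>>>> RIGHT
foxtrot
charlie
foxtrot

Derivation:
Final LEFT:  [alpha, foxtrot, charlie, foxtrot]
Final RIGHT: [bravo, foxtrot, charlie, foxtrot]
i=0: BASE=charlie L=alpha R=bravo all differ -> CONFLICT
i=1: L=foxtrot R=foxtrot -> agree -> foxtrot
i=2: L=charlie R=charlie -> agree -> charlie
i=3: L=foxtrot R=foxtrot -> agree -> foxtrot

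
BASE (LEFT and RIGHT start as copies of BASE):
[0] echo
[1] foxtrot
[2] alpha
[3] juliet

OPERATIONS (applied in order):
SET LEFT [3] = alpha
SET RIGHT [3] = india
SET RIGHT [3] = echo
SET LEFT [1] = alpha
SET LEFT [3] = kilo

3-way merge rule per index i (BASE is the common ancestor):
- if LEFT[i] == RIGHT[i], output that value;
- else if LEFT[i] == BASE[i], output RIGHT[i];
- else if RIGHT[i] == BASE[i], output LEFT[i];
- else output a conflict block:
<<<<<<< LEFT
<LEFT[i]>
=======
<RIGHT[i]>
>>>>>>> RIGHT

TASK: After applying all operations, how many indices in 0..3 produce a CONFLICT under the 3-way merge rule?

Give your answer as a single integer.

Final LEFT:  [echo, alpha, alpha, kilo]
Final RIGHT: [echo, foxtrot, alpha, echo]
i=0: L=echo R=echo -> agree -> echo
i=1: L=alpha, R=foxtrot=BASE -> take LEFT -> alpha
i=2: L=alpha R=alpha -> agree -> alpha
i=3: BASE=juliet L=kilo R=echo all differ -> CONFLICT
Conflict count: 1

Answer: 1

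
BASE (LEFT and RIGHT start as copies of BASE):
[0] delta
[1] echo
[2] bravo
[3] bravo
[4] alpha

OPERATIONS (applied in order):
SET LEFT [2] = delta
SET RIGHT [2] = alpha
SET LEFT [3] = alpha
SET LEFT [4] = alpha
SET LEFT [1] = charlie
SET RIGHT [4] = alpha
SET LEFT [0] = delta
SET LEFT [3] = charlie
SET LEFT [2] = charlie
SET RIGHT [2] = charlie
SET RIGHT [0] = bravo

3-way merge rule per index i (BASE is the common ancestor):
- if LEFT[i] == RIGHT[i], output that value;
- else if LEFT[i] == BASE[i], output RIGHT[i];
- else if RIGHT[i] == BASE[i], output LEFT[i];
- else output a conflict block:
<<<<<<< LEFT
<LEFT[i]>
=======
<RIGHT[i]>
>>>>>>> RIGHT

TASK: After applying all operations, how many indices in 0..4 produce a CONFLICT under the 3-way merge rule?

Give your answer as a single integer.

Answer: 0

Derivation:
Final LEFT:  [delta, charlie, charlie, charlie, alpha]
Final RIGHT: [bravo, echo, charlie, bravo, alpha]
i=0: L=delta=BASE, R=bravo -> take RIGHT -> bravo
i=1: L=charlie, R=echo=BASE -> take LEFT -> charlie
i=2: L=charlie R=charlie -> agree -> charlie
i=3: L=charlie, R=bravo=BASE -> take LEFT -> charlie
i=4: L=alpha R=alpha -> agree -> alpha
Conflict count: 0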